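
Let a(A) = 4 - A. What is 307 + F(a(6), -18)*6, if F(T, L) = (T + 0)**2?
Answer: 331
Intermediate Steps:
F(T, L) = T**2
307 + F(a(6), -18)*6 = 307 + (4 - 1*6)**2*6 = 307 + (4 - 6)**2*6 = 307 + (-2)**2*6 = 307 + 4*6 = 307 + 24 = 331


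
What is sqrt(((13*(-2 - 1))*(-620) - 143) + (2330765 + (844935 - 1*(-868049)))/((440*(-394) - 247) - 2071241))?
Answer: sqrt(7570099944170981)/561212 ≈ 155.03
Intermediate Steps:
sqrt(((13*(-2 - 1))*(-620) - 143) + (2330765 + (844935 - 1*(-868049)))/((440*(-394) - 247) - 2071241)) = sqrt(((13*(-3))*(-620) - 143) + (2330765 + (844935 + 868049))/((-173360 - 247) - 2071241)) = sqrt((-39*(-620) - 143) + (2330765 + 1712984)/(-173607 - 2071241)) = sqrt((24180 - 143) + 4043749/(-2244848)) = sqrt(24037 + 4043749*(-1/2244848)) = sqrt(24037 - 4043749/2244848) = sqrt(53955367627/2244848) = sqrt(7570099944170981)/561212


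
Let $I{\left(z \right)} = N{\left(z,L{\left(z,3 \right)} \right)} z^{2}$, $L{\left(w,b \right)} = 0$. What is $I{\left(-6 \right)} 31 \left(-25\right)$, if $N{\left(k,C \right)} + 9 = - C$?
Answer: $251100$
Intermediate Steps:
$N{\left(k,C \right)} = -9 - C$
$I{\left(z \right)} = - 9 z^{2}$ ($I{\left(z \right)} = \left(-9 - 0\right) z^{2} = \left(-9 + 0\right) z^{2} = - 9 z^{2}$)
$I{\left(-6 \right)} 31 \left(-25\right) = - 9 \left(-6\right)^{2} \cdot 31 \left(-25\right) = \left(-9\right) 36 \cdot 31 \left(-25\right) = \left(-324\right) 31 \left(-25\right) = \left(-10044\right) \left(-25\right) = 251100$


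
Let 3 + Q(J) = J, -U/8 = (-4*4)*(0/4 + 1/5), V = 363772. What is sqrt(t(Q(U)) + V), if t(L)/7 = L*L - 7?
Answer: sqrt(9182458)/5 ≈ 606.05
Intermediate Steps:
U = 128/5 (U = -8*(-4*4)*(0/4 + 1/5) = -(-128)*(0*(1/4) + 1*(1/5)) = -(-128)*(0 + 1/5) = -(-128)/5 = -8*(-16/5) = 128/5 ≈ 25.600)
Q(J) = -3 + J
t(L) = -49 + 7*L**2 (t(L) = 7*(L*L - 7) = 7*(L**2 - 7) = 7*(-7 + L**2) = -49 + 7*L**2)
sqrt(t(Q(U)) + V) = sqrt((-49 + 7*(-3 + 128/5)**2) + 363772) = sqrt((-49 + 7*(113/5)**2) + 363772) = sqrt((-49 + 7*(12769/25)) + 363772) = sqrt((-49 + 89383/25) + 363772) = sqrt(88158/25 + 363772) = sqrt(9182458/25) = sqrt(9182458)/5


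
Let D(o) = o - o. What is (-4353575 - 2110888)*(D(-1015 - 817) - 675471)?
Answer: 4366557287073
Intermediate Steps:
D(o) = 0
(-4353575 - 2110888)*(D(-1015 - 817) - 675471) = (-4353575 - 2110888)*(0 - 675471) = -6464463*(-675471) = 4366557287073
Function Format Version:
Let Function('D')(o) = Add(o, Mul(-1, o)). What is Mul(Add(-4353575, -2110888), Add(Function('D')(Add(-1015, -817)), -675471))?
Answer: 4366557287073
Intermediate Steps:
Function('D')(o) = 0
Mul(Add(-4353575, -2110888), Add(Function('D')(Add(-1015, -817)), -675471)) = Mul(Add(-4353575, -2110888), Add(0, -675471)) = Mul(-6464463, -675471) = 4366557287073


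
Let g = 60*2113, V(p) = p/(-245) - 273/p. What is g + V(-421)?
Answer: 13076967226/103145 ≈ 1.2678e+5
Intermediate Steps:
V(p) = -273/p - p/245 (V(p) = p*(-1/245) - 273/p = -p/245 - 273/p = -273/p - p/245)
g = 126780
g + V(-421) = 126780 + (-273/(-421) - 1/245*(-421)) = 126780 + (-273*(-1/421) + 421/245) = 126780 + (273/421 + 421/245) = 126780 + 244126/103145 = 13076967226/103145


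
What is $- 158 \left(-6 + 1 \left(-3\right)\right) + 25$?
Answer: $1447$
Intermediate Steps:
$- 158 \left(-6 + 1 \left(-3\right)\right) + 25 = - 158 \left(-6 - 3\right) + 25 = \left(-158\right) \left(-9\right) + 25 = 1422 + 25 = 1447$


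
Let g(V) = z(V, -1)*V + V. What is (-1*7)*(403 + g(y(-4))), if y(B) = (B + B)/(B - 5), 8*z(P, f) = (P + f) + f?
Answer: -228935/81 ≈ -2826.4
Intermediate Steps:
z(P, f) = f/4 + P/8 (z(P, f) = ((P + f) + f)/8 = (P + 2*f)/8 = f/4 + P/8)
y(B) = 2*B/(-5 + B) (y(B) = (2*B)/(-5 + B) = 2*B/(-5 + B))
g(V) = V + V*(-¼ + V/8) (g(V) = ((¼)*(-1) + V/8)*V + V = (-¼ + V/8)*V + V = V*(-¼ + V/8) + V = V + V*(-¼ + V/8))
(-1*7)*(403 + g(y(-4))) = (-1*7)*(403 + (2*(-4)/(-5 - 4))*(6 + 2*(-4)/(-5 - 4))/8) = -7*(403 + (2*(-4)/(-9))*(6 + 2*(-4)/(-9))/8) = -7*(403 + (2*(-4)*(-⅑))*(6 + 2*(-4)*(-⅑))/8) = -7*(403 + (⅛)*(8/9)*(6 + 8/9)) = -7*(403 + (⅛)*(8/9)*(62/9)) = -7*(403 + 62/81) = -7*32705/81 = -228935/81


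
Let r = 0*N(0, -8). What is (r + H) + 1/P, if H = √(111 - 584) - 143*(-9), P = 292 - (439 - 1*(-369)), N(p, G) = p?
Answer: 664091/516 + I*√473 ≈ 1287.0 + 21.749*I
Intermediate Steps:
P = -516 (P = 292 - (439 + 369) = 292 - 1*808 = 292 - 808 = -516)
r = 0 (r = 0*0 = 0)
H = 1287 + I*√473 (H = √(-473) + 1287 = I*√473 + 1287 = 1287 + I*√473 ≈ 1287.0 + 21.749*I)
(r + H) + 1/P = (0 + (1287 + I*√473)) + 1/(-516) = (1287 + I*√473) - 1/516 = 664091/516 + I*√473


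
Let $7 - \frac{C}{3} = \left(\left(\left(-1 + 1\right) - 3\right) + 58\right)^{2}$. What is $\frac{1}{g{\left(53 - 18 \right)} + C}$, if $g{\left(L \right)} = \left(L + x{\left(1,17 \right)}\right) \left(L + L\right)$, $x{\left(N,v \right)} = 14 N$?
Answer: $- \frac{1}{5624} \approx -0.00017781$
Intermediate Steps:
$g{\left(L \right)} = 2 L \left(14 + L\right)$ ($g{\left(L \right)} = \left(L + 14 \cdot 1\right) \left(L + L\right) = \left(L + 14\right) 2 L = \left(14 + L\right) 2 L = 2 L \left(14 + L\right)$)
$C = -9054$ ($C = 21 - 3 \left(\left(\left(-1 + 1\right) - 3\right) + 58\right)^{2} = 21 - 3 \left(\left(0 - 3\right) + 58\right)^{2} = 21 - 3 \left(-3 + 58\right)^{2} = 21 - 3 \cdot 55^{2} = 21 - 9075 = -9054$)
$\frac{1}{g{\left(53 - 18 \right)} + C} = \frac{1}{2 \left(53 - 18\right) \left(14 + \left(53 - 18\right)\right) - 9054} = \frac{1}{2 \cdot 35 \left(14 + 35\right) - 9054} = \frac{1}{2 \cdot 35 \cdot 49 - 9054} = \frac{1}{3430 - 9054} = \frac{1}{-5624} = - \frac{1}{5624}$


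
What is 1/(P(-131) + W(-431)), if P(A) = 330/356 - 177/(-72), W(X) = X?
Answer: -2136/913385 ≈ -0.0023386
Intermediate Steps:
P(A) = 7231/2136 (P(A) = 330*(1/356) - 177*(-1/72) = 165/178 + 59/24 = 7231/2136)
1/(P(-131) + W(-431)) = 1/(7231/2136 - 431) = 1/(-913385/2136) = -2136/913385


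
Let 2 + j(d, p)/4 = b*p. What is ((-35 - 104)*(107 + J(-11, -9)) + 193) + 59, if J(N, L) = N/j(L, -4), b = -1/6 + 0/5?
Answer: -238523/16 ≈ -14908.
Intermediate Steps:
b = -1/6 (b = -1*1/6 + 0*(1/5) = -1/6 + 0 = -1/6 ≈ -0.16667)
j(d, p) = -8 - 2*p/3 (j(d, p) = -8 + 4*(-p/6) = -8 - 2*p/3)
J(N, L) = -3*N/16 (J(N, L) = N/(-8 - 2/3*(-4)) = N/(-8 + 8/3) = N/(-16/3) = N*(-3/16) = -3*N/16)
((-35 - 104)*(107 + J(-11, -9)) + 193) + 59 = ((-35 - 104)*(107 - 3/16*(-11)) + 193) + 59 = (-139*(107 + 33/16) + 193) + 59 = (-139*1745/16 + 193) + 59 = (-242555/16 + 193) + 59 = -239467/16 + 59 = -238523/16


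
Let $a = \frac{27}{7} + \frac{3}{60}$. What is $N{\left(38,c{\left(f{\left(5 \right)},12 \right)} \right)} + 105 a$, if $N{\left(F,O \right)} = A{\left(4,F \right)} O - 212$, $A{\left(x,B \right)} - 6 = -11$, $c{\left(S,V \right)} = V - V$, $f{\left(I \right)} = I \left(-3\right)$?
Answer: $\frac{793}{4} \approx 198.25$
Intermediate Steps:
$f{\left(I \right)} = - 3 I$
$c{\left(S,V \right)} = 0$
$A{\left(x,B \right)} = -5$ ($A{\left(x,B \right)} = 6 - 11 = -5$)
$a = \frac{547}{140}$ ($a = 27 \cdot \frac{1}{7} + 3 \cdot \frac{1}{60} = \frac{27}{7} + \frac{1}{20} = \frac{547}{140} \approx 3.9071$)
$N{\left(F,O \right)} = -212 - 5 O$ ($N{\left(F,O \right)} = - 5 O - 212 = -212 - 5 O$)
$N{\left(38,c{\left(f{\left(5 \right)},12 \right)} \right)} + 105 a = \left(-212 - 0\right) + 105 \cdot \frac{547}{140} = \left(-212 + 0\right) + \frac{1641}{4} = -212 + \frac{1641}{4} = \frac{793}{4}$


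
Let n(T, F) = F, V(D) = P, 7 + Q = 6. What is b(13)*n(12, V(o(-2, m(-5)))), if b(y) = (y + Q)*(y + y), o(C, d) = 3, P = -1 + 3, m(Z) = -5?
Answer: 624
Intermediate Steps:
Q = -1 (Q = -7 + 6 = -1)
P = 2
V(D) = 2
b(y) = 2*y*(-1 + y) (b(y) = (y - 1)*(y + y) = (-1 + y)*(2*y) = 2*y*(-1 + y))
b(13)*n(12, V(o(-2, m(-5)))) = (2*13*(-1 + 13))*2 = (2*13*12)*2 = 312*2 = 624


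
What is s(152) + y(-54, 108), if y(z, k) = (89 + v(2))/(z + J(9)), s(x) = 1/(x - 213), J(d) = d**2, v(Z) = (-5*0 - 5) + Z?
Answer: 5219/1647 ≈ 3.1688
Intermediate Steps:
v(Z) = -5 + Z (v(Z) = (0 - 5) + Z = -5 + Z)
s(x) = 1/(-213 + x)
y(z, k) = 86/(81 + z) (y(z, k) = (89 + (-5 + 2))/(z + 9**2) = (89 - 3)/(z + 81) = 86/(81 + z))
s(152) + y(-54, 108) = 1/(-213 + 152) + 86/(81 - 54) = 1/(-61) + 86/27 = -1/61 + 86*(1/27) = -1/61 + 86/27 = 5219/1647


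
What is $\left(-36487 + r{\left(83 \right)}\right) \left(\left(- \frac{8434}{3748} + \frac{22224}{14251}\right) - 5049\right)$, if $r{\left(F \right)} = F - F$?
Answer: $\frac{4920597816017279}{26706374} \approx 1.8425 \cdot 10^{8}$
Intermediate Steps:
$r{\left(F \right)} = 0$
$\left(-36487 + r{\left(83 \right)}\right) \left(\left(- \frac{8434}{3748} + \frac{22224}{14251}\right) - 5049\right) = \left(-36487 + 0\right) \left(\left(- \frac{8434}{3748} + \frac{22224}{14251}\right) - 5049\right) = - 36487 \left(\left(\left(-8434\right) \frac{1}{3748} + 22224 \cdot \frac{1}{14251}\right) - 5049\right) = - 36487 \left(\left(- \frac{4217}{1874} + \frac{22224}{14251}\right) - 5049\right) = - 36487 \left(- \frac{18448691}{26706374} - 5049\right) = \left(-36487\right) \left(- \frac{134858931017}{26706374}\right) = \frac{4920597816017279}{26706374}$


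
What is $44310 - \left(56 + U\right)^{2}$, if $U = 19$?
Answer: $38685$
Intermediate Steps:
$44310 - \left(56 + U\right)^{2} = 44310 - \left(56 + 19\right)^{2} = 44310 - 75^{2} = 44310 - 5625 = 38685$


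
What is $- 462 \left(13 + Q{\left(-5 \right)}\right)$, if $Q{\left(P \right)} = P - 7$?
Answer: $-462$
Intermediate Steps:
$Q{\left(P \right)} = -7 + P$
$- 462 \left(13 + Q{\left(-5 \right)}\right) = - 462 \left(13 - 12\right) = \left(-462\right) 1 = -462$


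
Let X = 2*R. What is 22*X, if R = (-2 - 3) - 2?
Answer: -308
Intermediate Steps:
R = -7 (R = -5 - 2 = -7)
X = -14 (X = 2*(-7) = -14)
22*X = 22*(-14) = -308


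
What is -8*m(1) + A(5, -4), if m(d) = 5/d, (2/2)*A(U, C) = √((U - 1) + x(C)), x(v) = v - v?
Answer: -38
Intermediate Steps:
x(v) = 0
A(U, C) = √(-1 + U) (A(U, C) = √((U - 1) + 0) = √((-1 + U) + 0) = √(-1 + U))
-8*m(1) + A(5, -4) = -40/1 + √(-1 + 5) = -40 + √4 = -8*5 + 2 = -40 + 2 = -38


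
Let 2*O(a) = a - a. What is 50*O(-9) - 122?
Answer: -122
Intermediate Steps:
O(a) = 0 (O(a) = (a - a)/2 = (½)*0 = 0)
50*O(-9) - 122 = 50*0 - 122 = 0 - 122 = -122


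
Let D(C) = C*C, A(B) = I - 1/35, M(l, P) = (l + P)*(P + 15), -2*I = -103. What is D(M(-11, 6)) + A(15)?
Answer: 775353/70 ≈ 11076.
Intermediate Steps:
I = 103/2 (I = -½*(-103) = 103/2 ≈ 51.500)
M(l, P) = (15 + P)*(P + l) (M(l, P) = (P + l)*(15 + P) = (15 + P)*(P + l))
A(B) = 3603/70 (A(B) = 103/2 - 1/35 = 3603/70)
D(C) = C²
D(M(-11, 6)) + A(15) = (6² + 15*6 + 15*(-11) + 6*(-11))² + 3603/70 = (36 + 90 - 165 - 66)² + 3603/70 = (-105)² + 3603/70 = 11025 + 3603/70 = 775353/70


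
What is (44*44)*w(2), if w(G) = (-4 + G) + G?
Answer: 0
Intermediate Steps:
w(G) = -4 + 2*G
(44*44)*w(2) = (44*44)*(-4 + 2*2) = 1936*(-4 + 4) = 1936*0 = 0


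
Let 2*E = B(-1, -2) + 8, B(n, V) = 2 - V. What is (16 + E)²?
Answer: 484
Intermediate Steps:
E = 6 (E = ((2 - 1*(-2)) + 8)/2 = ((2 + 2) + 8)/2 = (4 + 8)/2 = (½)*12 = 6)
(16 + E)² = (16 + 6)² = 22² = 484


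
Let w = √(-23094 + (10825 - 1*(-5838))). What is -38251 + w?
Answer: -38251 + I*√6431 ≈ -38251.0 + 80.193*I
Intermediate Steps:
w = I*√6431 (w = √(-23094 + (10825 + 5838)) = √(-23094 + 16663) = √(-6431) = I*√6431 ≈ 80.193*I)
-38251 + w = -38251 + I*√6431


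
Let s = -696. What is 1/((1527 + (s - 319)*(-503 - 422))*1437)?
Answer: 1/1351357674 ≈ 7.4000e-10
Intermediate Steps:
1/((1527 + (s - 319)*(-503 - 422))*1437) = 1/((1527 + (-696 - 319)*(-503 - 422))*1437) = 1/((1527 - 1015*(-925))*1437) = 1/((1527 + 938875)*1437) = 1/(940402*1437) = 1/1351357674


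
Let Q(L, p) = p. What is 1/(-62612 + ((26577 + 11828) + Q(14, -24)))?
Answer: -1/24231 ≈ -4.1269e-5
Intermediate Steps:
1/(-62612 + ((26577 + 11828) + Q(14, -24))) = 1/(-62612 + ((26577 + 11828) - 24)) = 1/(-62612 + (38405 - 24)) = 1/(-62612 + 38381) = 1/(-24231) = -1/24231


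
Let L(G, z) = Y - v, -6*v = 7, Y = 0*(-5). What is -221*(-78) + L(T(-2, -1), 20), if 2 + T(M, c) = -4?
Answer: 103435/6 ≈ 17239.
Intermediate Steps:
Y = 0
T(M, c) = -6 (T(M, c) = -2 - 4 = -6)
v = -7/6 (v = -1/6*7 = -7/6 ≈ -1.1667)
L(G, z) = 7/6 (L(G, z) = 0 - 1*(-7/6) = 0 + 7/6 = 7/6)
-221*(-78) + L(T(-2, -1), 20) = -221*(-78) + 7/6 = 17238 + 7/6 = 103435/6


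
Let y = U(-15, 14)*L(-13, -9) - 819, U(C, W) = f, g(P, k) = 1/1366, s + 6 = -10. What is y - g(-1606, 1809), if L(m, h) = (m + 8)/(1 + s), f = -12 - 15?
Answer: -1131049/1366 ≈ -828.00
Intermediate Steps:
s = -16 (s = -6 - 10 = -16)
f = -27
g(P, k) = 1/1366
U(C, W) = -27
L(m, h) = -8/15 - m/15 (L(m, h) = (m + 8)/(1 - 16) = (8 + m)/(-15) = (8 + m)*(-1/15) = -8/15 - m/15)
y = -828 (y = -27*(-8/15 - 1/15*(-13)) - 819 = -27*(-8/15 + 13/15) - 819 = -27*⅓ - 819 = -9 - 819 = -828)
y - g(-1606, 1809) = -828 - 1*1/1366 = -828 - 1/1366 = -1131049/1366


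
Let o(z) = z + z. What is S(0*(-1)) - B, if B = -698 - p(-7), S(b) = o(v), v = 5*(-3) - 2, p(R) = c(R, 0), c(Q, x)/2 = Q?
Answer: 650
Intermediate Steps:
c(Q, x) = 2*Q
p(R) = 2*R
v = -17 (v = -15 - 2 = -17)
o(z) = 2*z
S(b) = -34 (S(b) = 2*(-17) = -34)
B = -684 (B = -698 - 2*(-7) = -698 - 1*(-14) = -698 + 14 = -684)
S(0*(-1)) - B = -34 - 1*(-684) = -34 + 684 = 650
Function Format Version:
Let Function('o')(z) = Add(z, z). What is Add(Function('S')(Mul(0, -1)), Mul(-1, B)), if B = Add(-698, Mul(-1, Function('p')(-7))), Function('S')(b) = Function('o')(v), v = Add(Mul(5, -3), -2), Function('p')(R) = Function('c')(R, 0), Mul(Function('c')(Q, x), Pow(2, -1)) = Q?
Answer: 650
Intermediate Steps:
Function('c')(Q, x) = Mul(2, Q)
Function('p')(R) = Mul(2, R)
v = -17 (v = Add(-15, -2) = -17)
Function('o')(z) = Mul(2, z)
Function('S')(b) = -34 (Function('S')(b) = Mul(2, -17) = -34)
B = -684 (B = Add(-698, Mul(-1, Mul(2, -7))) = Add(-698, Mul(-1, -14)) = Add(-698, 14) = -684)
Add(Function('S')(Mul(0, -1)), Mul(-1, B)) = Add(-34, Mul(-1, -684)) = Add(-34, 684) = 650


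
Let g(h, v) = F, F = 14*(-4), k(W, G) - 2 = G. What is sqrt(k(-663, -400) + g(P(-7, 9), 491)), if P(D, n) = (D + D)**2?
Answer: I*sqrt(454) ≈ 21.307*I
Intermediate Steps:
k(W, G) = 2 + G
F = -56
P(D, n) = 4*D**2 (P(D, n) = (2*D)**2 = 4*D**2)
g(h, v) = -56
sqrt(k(-663, -400) + g(P(-7, 9), 491)) = sqrt((2 - 400) - 56) = sqrt(-398 - 56) = sqrt(-454) = I*sqrt(454)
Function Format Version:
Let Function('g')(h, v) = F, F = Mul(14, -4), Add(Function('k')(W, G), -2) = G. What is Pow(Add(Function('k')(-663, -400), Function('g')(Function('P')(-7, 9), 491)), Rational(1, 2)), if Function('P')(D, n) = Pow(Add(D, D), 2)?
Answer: Mul(I, Pow(454, Rational(1, 2))) ≈ Mul(21.307, I)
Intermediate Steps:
Function('k')(W, G) = Add(2, G)
F = -56
Function('P')(D, n) = Mul(4, Pow(D, 2)) (Function('P')(D, n) = Pow(Mul(2, D), 2) = Mul(4, Pow(D, 2)))
Function('g')(h, v) = -56
Pow(Add(Function('k')(-663, -400), Function('g')(Function('P')(-7, 9), 491)), Rational(1, 2)) = Pow(Add(Add(2, -400), -56), Rational(1, 2)) = Pow(Add(-398, -56), Rational(1, 2)) = Pow(-454, Rational(1, 2)) = Mul(I, Pow(454, Rational(1, 2)))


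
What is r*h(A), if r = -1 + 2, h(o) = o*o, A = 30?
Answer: 900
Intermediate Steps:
h(o) = o**2
r = 1
r*h(A) = 1*30**2 = 1*900 = 900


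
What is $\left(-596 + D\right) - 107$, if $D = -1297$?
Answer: $-2000$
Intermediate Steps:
$\left(-596 + D\right) - 107 = \left(-596 - 1297\right) - 107 = -1893 + \left(-409 + 302\right) = -1893 - 107 = -2000$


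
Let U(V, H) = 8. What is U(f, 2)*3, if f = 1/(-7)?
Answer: 24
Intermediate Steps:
f = -⅐ ≈ -0.14286
U(f, 2)*3 = 8*3 = 24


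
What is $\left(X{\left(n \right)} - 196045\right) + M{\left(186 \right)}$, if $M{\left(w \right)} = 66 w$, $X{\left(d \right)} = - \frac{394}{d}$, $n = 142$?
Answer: $- \frac{13047796}{71} \approx -1.8377 \cdot 10^{5}$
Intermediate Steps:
$\left(X{\left(n \right)} - 196045\right) + M{\left(186 \right)} = \left(- \frac{394}{142} - 196045\right) + 66 \cdot 186 = \left(\left(-394\right) \frac{1}{142} - 196045\right) + 12276 = \left(- \frac{197}{71} - 196045\right) + 12276 = - \frac{13919392}{71} + 12276 = - \frac{13047796}{71}$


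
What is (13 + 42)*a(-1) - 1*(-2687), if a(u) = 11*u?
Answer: 2082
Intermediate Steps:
(13 + 42)*a(-1) - 1*(-2687) = (13 + 42)*(11*(-1)) - 1*(-2687) = 55*(-11) + 2687 = -605 + 2687 = 2082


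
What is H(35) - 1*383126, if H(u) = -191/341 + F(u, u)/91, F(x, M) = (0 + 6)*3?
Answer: -11888794149/31031 ≈ -3.8313e+5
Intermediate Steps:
F(x, M) = 18 (F(x, M) = 6*3 = 18)
H(u) = -11243/31031 (H(u) = -191/341 + 18/91 = -11243/31031)
H(35) - 1*383126 = -11243/31031 - 1*383126 = -11243/31031 - 383126 = -11888794149/31031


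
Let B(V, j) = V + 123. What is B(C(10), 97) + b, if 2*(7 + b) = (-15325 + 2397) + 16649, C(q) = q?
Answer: 3973/2 ≈ 1986.5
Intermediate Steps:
B(V, j) = 123 + V
b = 3707/2 (b = -7 + ((-15325 + 2397) + 16649)/2 = -7 + (-12928 + 16649)/2 = -7 + (1/2)*3721 = -7 + 3721/2 = 3707/2 ≈ 1853.5)
B(C(10), 97) + b = (123 + 10) + 3707/2 = 133 + 3707/2 = 3973/2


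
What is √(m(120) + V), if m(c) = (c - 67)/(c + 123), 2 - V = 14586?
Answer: I*√10631577/27 ≈ 120.76*I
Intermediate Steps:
V = -14584 (V = 2 - 1*14586 = 2 - 14586 = -14584)
m(c) = (-67 + c)/(123 + c)
√(m(120) + V) = √((-67 + 120)/(123 + 120) - 14584) = √(53/243 - 14584) = √(-3543859/243) = I*√10631577/27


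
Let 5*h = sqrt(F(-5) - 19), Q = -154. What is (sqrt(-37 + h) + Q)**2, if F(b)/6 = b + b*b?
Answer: (770 - I*sqrt(5)*sqrt(185 - sqrt(101)))**2/25 ≈ 23681.0 - 1821.9*I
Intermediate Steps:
F(b) = 6*b + 6*b**2 (F(b) = 6*(b + b*b) = 6*(b + b**2) = 6*b + 6*b**2)
h = sqrt(101)/5 (h = sqrt(6*(-5)*(1 - 5) - 19)/5 = sqrt(6*(-5)*(-4) - 19)/5 = sqrt(120 - 19)/5 = sqrt(101)/5 ≈ 2.0100)
(sqrt(-37 + h) + Q)**2 = (sqrt(-37 + sqrt(101)/5) - 154)**2 = (-154 + sqrt(-37 + sqrt(101)/5))**2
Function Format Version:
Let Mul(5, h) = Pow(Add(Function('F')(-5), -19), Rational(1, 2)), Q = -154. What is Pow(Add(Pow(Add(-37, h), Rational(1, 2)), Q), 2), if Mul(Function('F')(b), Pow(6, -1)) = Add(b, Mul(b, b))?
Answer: Mul(Rational(1, 25), Pow(Add(770, Mul(-1, I, Pow(5, Rational(1, 2)), Pow(Add(185, Mul(-1, Pow(101, Rational(1, 2)))), Rational(1, 2)))), 2)) ≈ Add(23681., Mul(-1821.9, I))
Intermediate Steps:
Function('F')(b) = Add(Mul(6, b), Mul(6, Pow(b, 2))) (Function('F')(b) = Mul(6, Add(b, Mul(b, b))) = Mul(6, Add(b, Pow(b, 2))) = Add(Mul(6, b), Mul(6, Pow(b, 2))))
h = Mul(Rational(1, 5), Pow(101, Rational(1, 2))) (h = Mul(Rational(1, 5), Pow(Add(Mul(6, -5, Add(1, -5)), -19), Rational(1, 2))) = Mul(Rational(1, 5), Pow(Add(Mul(6, -5, -4), -19), Rational(1, 2))) = Mul(Rational(1, 5), Pow(Add(120, -19), Rational(1, 2))) = Mul(Rational(1, 5), Pow(101, Rational(1, 2))) ≈ 2.0100)
Pow(Add(Pow(Add(-37, h), Rational(1, 2)), Q), 2) = Pow(Add(Pow(Add(-37, Mul(Rational(1, 5), Pow(101, Rational(1, 2)))), Rational(1, 2)), -154), 2) = Pow(Add(-154, Pow(Add(-37, Mul(Rational(1, 5), Pow(101, Rational(1, 2)))), Rational(1, 2))), 2)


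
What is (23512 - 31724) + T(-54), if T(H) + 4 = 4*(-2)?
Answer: -8224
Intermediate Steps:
T(H) = -12 (T(H) = -4 + 4*(-2) = -4 - 8 = -12)
(23512 - 31724) + T(-54) = (23512 - 31724) - 12 = -8212 - 12 = -8224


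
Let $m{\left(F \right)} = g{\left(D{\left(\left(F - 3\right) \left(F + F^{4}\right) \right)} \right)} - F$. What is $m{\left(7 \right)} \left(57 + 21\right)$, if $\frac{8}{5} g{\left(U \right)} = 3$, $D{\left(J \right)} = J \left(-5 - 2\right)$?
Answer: $- \frac{1599}{4} \approx -399.75$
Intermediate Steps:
$D{\left(J \right)} = - 7 J$ ($D{\left(J \right)} = J \left(-7\right) = - 7 J$)
$g{\left(U \right)} = \frac{15}{8}$ ($g{\left(U \right)} = \frac{5}{8} \cdot 3 = \frac{15}{8}$)
$m{\left(F \right)} = \frac{15}{8} - F$
$m{\left(7 \right)} \left(57 + 21\right) = \left(\frac{15}{8} - 7\right) \left(57 + 21\right) = \left(\frac{15}{8} - 7\right) 78 = \left(- \frac{41}{8}\right) 78 = - \frac{1599}{4}$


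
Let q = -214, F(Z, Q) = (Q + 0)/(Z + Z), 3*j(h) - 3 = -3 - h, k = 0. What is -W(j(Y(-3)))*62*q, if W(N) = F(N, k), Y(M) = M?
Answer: 0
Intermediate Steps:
j(h) = -h/3 (j(h) = 1 + (-3 - h)/3 = 1 + (-1 - h/3) = -h/3)
F(Z, Q) = Q/(2*Z) (F(Z, Q) = Q/((2*Z)) = Q*(1/(2*Z)) = Q/(2*Z))
W(N) = 0 (W(N) = (½)*0/N = 0)
-W(j(Y(-3)))*62*q = -0*62*(-214) = -0*(-214) = -1*0 = 0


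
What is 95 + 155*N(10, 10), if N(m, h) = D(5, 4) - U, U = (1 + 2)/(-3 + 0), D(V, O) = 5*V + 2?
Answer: 4435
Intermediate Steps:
D(V, O) = 2 + 5*V
U = -1 (U = 3/(-3) = 3*(-⅓) = -1)
N(m, h) = 28 (N(m, h) = (2 + 5*5) - 1*(-1) = (2 + 25) + 1 = 27 + 1 = 28)
95 + 155*N(10, 10) = 95 + 155*28 = 95 + 4340 = 4435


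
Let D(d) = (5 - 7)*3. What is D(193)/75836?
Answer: -3/37918 ≈ -7.9118e-5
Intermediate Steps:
D(d) = -6 (D(d) = -2*3 = -6)
D(193)/75836 = -6/75836 = -6*1/75836 = -3/37918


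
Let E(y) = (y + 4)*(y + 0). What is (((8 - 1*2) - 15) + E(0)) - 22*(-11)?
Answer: 233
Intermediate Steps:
E(y) = y*(4 + y) (E(y) = (4 + y)*y = y*(4 + y))
(((8 - 1*2) - 15) + E(0)) - 22*(-11) = (((8 - 1*2) - 15) + 0*(4 + 0)) - 22*(-11) = (((8 - 2) - 15) + 0*4) + 242 = ((6 - 15) + 0) + 242 = (-9 + 0) + 242 = -9 + 242 = 233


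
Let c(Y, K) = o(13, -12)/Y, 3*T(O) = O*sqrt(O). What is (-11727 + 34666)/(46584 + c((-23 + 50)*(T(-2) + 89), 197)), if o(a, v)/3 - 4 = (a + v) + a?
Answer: 4232629154775/8595531263378 - 22939*I*sqrt(2)/12893296895067 ≈ 0.49242 - 2.5161e-9*I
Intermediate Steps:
o(a, v) = 12 + 3*v + 6*a (o(a, v) = 12 + 3*((a + v) + a) = 12 + 3*(v + 2*a) = 12 + (3*v + 6*a) = 12 + 3*v + 6*a)
T(O) = O**(3/2)/3 (T(O) = (O*sqrt(O))/3 = O**(3/2)/3)
c(Y, K) = 54/Y (c(Y, K) = (12 + 3*(-12) + 6*13)/Y = (12 - 36 + 78)/Y = 54/Y)
(-11727 + 34666)/(46584 + c((-23 + 50)*(T(-2) + 89), 197)) = (-11727 + 34666)/(46584 + 54/(((-23 + 50)*((-2)**(3/2)/3 + 89)))) = 22939/(46584 + 54/((27*((-2*I*sqrt(2))/3 + 89)))) = 22939/(46584 + 54/((27*(-2*I*sqrt(2)/3 + 89)))) = 22939/(46584 + 54/((27*(89 - 2*I*sqrt(2)/3)))) = 22939/(46584 + 54/(2403 - 18*I*sqrt(2)))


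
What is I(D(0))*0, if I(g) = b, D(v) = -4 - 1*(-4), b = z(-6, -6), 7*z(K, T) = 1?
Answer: 0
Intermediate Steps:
z(K, T) = ⅐ (z(K, T) = (⅐)*1 = ⅐)
b = ⅐ ≈ 0.14286
D(v) = 0 (D(v) = -4 + 4 = 0)
I(g) = ⅐
I(D(0))*0 = (⅐)*0 = 0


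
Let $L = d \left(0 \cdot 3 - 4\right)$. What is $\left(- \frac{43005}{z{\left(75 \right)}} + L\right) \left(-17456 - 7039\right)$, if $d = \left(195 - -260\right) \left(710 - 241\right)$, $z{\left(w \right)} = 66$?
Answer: $\frac{460336862025}{22} \approx 2.0924 \cdot 10^{10}$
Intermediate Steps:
$d = 213395$ ($d = \left(195 + \left(-2 + 262\right)\right) 469 = \left(195 + 260\right) 469 = 455 \cdot 469 = 213395$)
$L = -853580$ ($L = 213395 \left(0 \cdot 3 - 4\right) = 213395 \left(0 - 4\right) = 213395 \left(-4\right) = -853580$)
$\left(- \frac{43005}{z{\left(75 \right)}} + L\right) \left(-17456 - 7039\right) = \left(- \frac{43005}{66} - 853580\right) \left(-17456 - 7039\right) = \left(\left(-43005\right) \frac{1}{66} - 853580\right) \left(-24495\right) = \left(- \frac{14335}{22} - 853580\right) \left(-24495\right) = \left(- \frac{18793095}{22}\right) \left(-24495\right) = \frac{460336862025}{22}$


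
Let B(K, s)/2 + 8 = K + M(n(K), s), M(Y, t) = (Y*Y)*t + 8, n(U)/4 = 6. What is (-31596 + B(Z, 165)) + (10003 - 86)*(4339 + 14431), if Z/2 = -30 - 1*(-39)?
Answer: 186300610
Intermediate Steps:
n(U) = 24 (n(U) = 4*6 = 24)
Z = 18 (Z = 2*(-30 - 1*(-39)) = 2*(-30 + 39) = 2*9 = 18)
M(Y, t) = 8 + t*Y² (M(Y, t) = Y²*t + 8 = t*Y² + 8 = 8 + t*Y²)
B(K, s) = 2*K + 1152*s (B(K, s) = -16 + 2*(K + (8 + s*24²)) = -16 + 2*(K + (8 + s*576)) = -16 + 2*(K + (8 + 576*s)) = -16 + 2*(8 + K + 576*s) = -16 + (16 + 2*K + 1152*s) = 2*K + 1152*s)
(-31596 + B(Z, 165)) + (10003 - 86)*(4339 + 14431) = (-31596 + (2*18 + 1152*165)) + (10003 - 86)*(4339 + 14431) = (-31596 + (36 + 190080)) + 9917*18770 = (-31596 + 190116) + 186142090 = 158520 + 186142090 = 186300610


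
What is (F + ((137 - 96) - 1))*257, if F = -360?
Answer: -82240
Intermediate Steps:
(F + ((137 - 96) - 1))*257 = (-360 + ((137 - 96) - 1))*257 = (-360 + (41 - 1))*257 = (-360 + 40)*257 = -320*257 = -82240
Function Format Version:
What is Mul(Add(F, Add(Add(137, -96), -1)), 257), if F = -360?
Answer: -82240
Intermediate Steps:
Mul(Add(F, Add(Add(137, -96), -1)), 257) = Mul(Add(-360, Add(Add(137, -96), -1)), 257) = Mul(Add(-360, Add(41, -1)), 257) = Mul(Add(-360, 40), 257) = Mul(-320, 257) = -82240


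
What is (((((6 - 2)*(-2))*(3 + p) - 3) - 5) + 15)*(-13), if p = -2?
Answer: 13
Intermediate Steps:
(((((6 - 2)*(-2))*(3 + p) - 3) - 5) + 15)*(-13) = (((((6 - 2)*(-2))*(3 - 2) - 3) - 5) + 15)*(-13) = ((((4*(-2))*1 - 3) - 5) + 15)*(-13) = (((-8*1 - 3) - 5) + 15)*(-13) = (((-8 - 3) - 5) + 15)*(-13) = ((-11 - 5) + 15)*(-13) = (-16 + 15)*(-13) = -1*(-13) = 13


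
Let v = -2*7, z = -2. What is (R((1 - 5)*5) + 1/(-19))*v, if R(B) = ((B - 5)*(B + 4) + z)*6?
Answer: -635194/19 ≈ -33431.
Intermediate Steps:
v = -14
R(B) = -12 + 6*(-5 + B)*(4 + B) (R(B) = ((B - 5)*(B + 4) - 2)*6 = ((-5 + B)*(4 + B) - 2)*6 = (-2 + (-5 + B)*(4 + B))*6 = -12 + 6*(-5 + B)*(4 + B))
(R((1 - 5)*5) + 1/(-19))*v = ((-132 - 6*(1 - 5)*5 + 6*((1 - 5)*5)**2) + 1/(-19))*(-14) = ((-132 - (-24)*5 + 6*(-4*5)**2) - 1/19)*(-14) = ((-132 - 6*(-20) + 6*(-20)**2) - 1/19)*(-14) = ((-132 + 120 + 6*400) - 1/19)*(-14) = ((-132 + 120 + 2400) - 1/19)*(-14) = (2388 - 1/19)*(-14) = (45371/19)*(-14) = -635194/19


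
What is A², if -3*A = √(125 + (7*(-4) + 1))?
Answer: 98/9 ≈ 10.889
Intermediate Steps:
A = -7*√2/3 (A = -√(125 + (7*(-4) + 1))/3 = -√(125 + (-28 + 1))/3 = -√(125 - 27)/3 = -7*√2/3 ≈ -3.2998)
A² = (-7*√2/3)² = 98/9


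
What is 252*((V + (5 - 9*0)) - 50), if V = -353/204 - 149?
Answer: -838509/17 ≈ -49324.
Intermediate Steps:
V = -30749/204 (V = -353*1/204 - 149 = -353/204 - 149 = -30749/204 ≈ -150.73)
252*((V + (5 - 9*0)) - 50) = 252*((-30749/204 + (5 - 9*0)) - 50) = 252*((-30749/204 + (5 + 0)) - 50) = 252*((-30749/204 + 5) - 50) = 252*(-29729/204 - 50) = 252*(-39929/204) = -838509/17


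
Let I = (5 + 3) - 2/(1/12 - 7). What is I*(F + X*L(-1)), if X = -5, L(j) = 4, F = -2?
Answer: -15136/83 ≈ -182.36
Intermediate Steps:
I = 688/83 (I = 8 - 2/(1/12 - 7) = 8 - 2/(-83/12) = 8 - 12/83*(-2) = 8 + 24/83 = 688/83 ≈ 8.2892)
I*(F + X*L(-1)) = 688*(-2 - 5*4)/83 = 688*(-2 - 20)/83 = (688/83)*(-22) = -15136/83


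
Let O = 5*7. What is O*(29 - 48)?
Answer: -665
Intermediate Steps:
O = 35
O*(29 - 48) = 35*(29 - 48) = 35*(-19) = -665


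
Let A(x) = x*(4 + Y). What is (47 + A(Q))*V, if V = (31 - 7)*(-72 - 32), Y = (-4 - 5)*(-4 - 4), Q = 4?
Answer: -876096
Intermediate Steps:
Y = 72 (Y = -9*(-8) = 72)
A(x) = 76*x (A(x) = x*(4 + 72) = x*76 = 76*x)
V = -2496 (V = 24*(-104) = -2496)
(47 + A(Q))*V = (47 + 76*4)*(-2496) = (47 + 304)*(-2496) = 351*(-2496) = -876096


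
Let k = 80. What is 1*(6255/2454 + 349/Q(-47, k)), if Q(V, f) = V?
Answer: -187487/38446 ≈ -4.8766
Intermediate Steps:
1*(6255/2454 + 349/Q(-47, k)) = 1*(6255/2454 + 349/(-47)) = 1*(6255*(1/2454) + 349*(-1/47)) = 1*(2085/818 - 349/47) = 1*(-187487/38446) = -187487/38446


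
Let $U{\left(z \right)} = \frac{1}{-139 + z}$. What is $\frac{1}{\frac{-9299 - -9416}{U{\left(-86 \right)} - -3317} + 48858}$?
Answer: $\frac{746324}{36463924317} \approx 2.0467 \cdot 10^{-5}$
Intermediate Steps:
$\frac{1}{\frac{-9299 - -9416}{U{\left(-86 \right)} - -3317} + 48858} = \frac{1}{\frac{-9299 - -9416}{\frac{1}{-139 - 86} - -3317} + 48858} = \frac{1}{\frac{-9299 + 9416}{\frac{1}{-225} + 3317} + 48858} = \frac{1}{\frac{117}{- \frac{1}{225} + 3317} + 48858} = \frac{1}{\frac{117}{\frac{746324}{225}} + 48858} = \frac{1}{117 \cdot \frac{225}{746324} + 48858} = \frac{1}{\frac{26325}{746324} + 48858} = \frac{1}{\frac{36463924317}{746324}} = \frac{746324}{36463924317}$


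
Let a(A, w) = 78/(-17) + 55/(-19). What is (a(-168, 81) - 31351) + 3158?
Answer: -9108756/323 ≈ -28200.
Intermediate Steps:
a(A, w) = -2417/323 (a(A, w) = 78*(-1/17) + 55*(-1/19) = -78/17 - 55/19 = -2417/323)
(a(-168, 81) - 31351) + 3158 = (-2417/323 - 31351) + 3158 = -10128790/323 + 3158 = -9108756/323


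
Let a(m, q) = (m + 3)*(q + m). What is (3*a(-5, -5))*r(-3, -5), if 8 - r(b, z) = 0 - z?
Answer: 180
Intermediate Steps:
r(b, z) = 8 + z (r(b, z) = 8 - (0 - z) = 8 - (-1)*z = 8 + z)
a(m, q) = (3 + m)*(m + q)
(3*a(-5, -5))*r(-3, -5) = (3*((-5)² + 3*(-5) + 3*(-5) - 5*(-5)))*(8 - 5) = (3*(25 - 15 - 15 + 25))*3 = (3*20)*3 = 60*3 = 180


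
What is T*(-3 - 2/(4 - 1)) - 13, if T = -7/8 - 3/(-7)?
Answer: -1909/168 ≈ -11.363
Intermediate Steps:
T = -25/56 (T = -7*⅛ - 3*(-⅐) = -7/8 + 3/7 = -25/56 ≈ -0.44643)
T*(-3 - 2/(4 - 1)) - 13 = -25*(-3 - 2/(4 - 1))/56 - 13 = -25*(-3 - 2/3)/56 - 13 = -25*(-3 + (⅓)*(-2))/56 - 13 = -25*(-3 - ⅔)/56 - 13 = -25/56*(-11/3) - 13 = 275/168 - 13 = -1909/168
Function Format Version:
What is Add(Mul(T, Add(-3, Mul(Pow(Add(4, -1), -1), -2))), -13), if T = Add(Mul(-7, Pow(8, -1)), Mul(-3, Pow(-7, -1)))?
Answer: Rational(-1909, 168) ≈ -11.363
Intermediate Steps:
T = Rational(-25, 56) (T = Add(Mul(-7, Rational(1, 8)), Mul(-3, Rational(-1, 7))) = Add(Rational(-7, 8), Rational(3, 7)) = Rational(-25, 56) ≈ -0.44643)
Add(Mul(T, Add(-3, Mul(Pow(Add(4, -1), -1), -2))), -13) = Add(Mul(Rational(-25, 56), Add(-3, Mul(Pow(Add(4, -1), -1), -2))), -13) = Add(Mul(Rational(-25, 56), Add(-3, Mul(Pow(3, -1), -2))), -13) = Add(Mul(Rational(-25, 56), Add(-3, Mul(Rational(1, 3), -2))), -13) = Add(Mul(Rational(-25, 56), Add(-3, Rational(-2, 3))), -13) = Add(Mul(Rational(-25, 56), Rational(-11, 3)), -13) = Add(Rational(275, 168), -13) = Rational(-1909, 168)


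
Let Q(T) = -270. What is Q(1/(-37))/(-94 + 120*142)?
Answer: -135/8473 ≈ -0.015933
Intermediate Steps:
Q(1/(-37))/(-94 + 120*142) = -270/(-94 + 120*142) = -270/(-94 + 17040) = -270/16946 = -270*1/16946 = -135/8473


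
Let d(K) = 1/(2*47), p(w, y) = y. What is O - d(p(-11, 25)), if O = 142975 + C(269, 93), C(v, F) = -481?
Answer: 13394435/94 ≈ 1.4249e+5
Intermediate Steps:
d(K) = 1/94
O = 142494 (O = 142975 - 481 = 142494)
O - d(p(-11, 25)) = 142494 - 1*1/94 = 142494 - 1/94 = 13394435/94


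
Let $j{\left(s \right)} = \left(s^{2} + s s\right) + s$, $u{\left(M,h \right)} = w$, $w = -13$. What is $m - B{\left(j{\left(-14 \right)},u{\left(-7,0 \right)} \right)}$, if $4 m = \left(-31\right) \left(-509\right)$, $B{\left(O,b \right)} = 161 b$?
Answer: $\frac{24151}{4} \approx 6037.8$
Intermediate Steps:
$u{\left(M,h \right)} = -13$
$j{\left(s \right)} = s + 2 s^{2}$ ($j{\left(s \right)} = \left(s^{2} + s^{2}\right) + s = 2 s^{2} + s = s + 2 s^{2}$)
$m = \frac{15779}{4}$ ($m = \frac{\left(-31\right) \left(-509\right)}{4} = \frac{1}{4} \cdot 15779 = \frac{15779}{4} \approx 3944.8$)
$m - B{\left(j{\left(-14 \right)},u{\left(-7,0 \right)} \right)} = \frac{15779}{4} - 161 \left(-13\right) = \frac{15779}{4} - -2093 = \frac{15779}{4} + 2093 = \frac{24151}{4}$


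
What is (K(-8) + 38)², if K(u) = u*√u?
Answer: 932 - 1216*I*√2 ≈ 932.0 - 1719.7*I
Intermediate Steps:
K(u) = u^(3/2)
(K(-8) + 38)² = ((-8)^(3/2) + 38)² = (-16*I*√2 + 38)² = (38 - 16*I*√2)²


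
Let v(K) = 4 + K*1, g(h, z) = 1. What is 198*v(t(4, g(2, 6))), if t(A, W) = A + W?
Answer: 1782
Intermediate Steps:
v(K) = 4 + K
198*v(t(4, g(2, 6))) = 198*(4 + (4 + 1)) = 198*(4 + 5) = 198*9 = 1782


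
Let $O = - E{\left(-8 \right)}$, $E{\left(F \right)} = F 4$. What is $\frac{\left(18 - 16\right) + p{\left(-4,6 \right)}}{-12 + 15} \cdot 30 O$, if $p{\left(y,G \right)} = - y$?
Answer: $1920$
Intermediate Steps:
$E{\left(F \right)} = 4 F$
$O = 32$ ($O = - 4 \left(-8\right) = \left(-1\right) \left(-32\right) = 32$)
$\frac{\left(18 - 16\right) + p{\left(-4,6 \right)}}{-12 + 15} \cdot 30 O = \frac{\left(18 - 16\right) - -4}{-12 + 15} \cdot 30 \cdot 32 = \frac{\left(18 - 16\right) + 4}{3} \cdot 30 \cdot 32 = \left(2 + 4\right) \frac{1}{3} \cdot 30 \cdot 32 = 6 \cdot \frac{1}{3} \cdot 30 \cdot 32 = 2 \cdot 30 \cdot 32 = 60 \cdot 32 = 1920$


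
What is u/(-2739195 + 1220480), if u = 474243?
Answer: -43113/138065 ≈ -0.31227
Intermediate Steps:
u/(-2739195 + 1220480) = 474243/(-2739195 + 1220480) = 474243/(-1518715) = 474243*(-1/1518715) = -43113/138065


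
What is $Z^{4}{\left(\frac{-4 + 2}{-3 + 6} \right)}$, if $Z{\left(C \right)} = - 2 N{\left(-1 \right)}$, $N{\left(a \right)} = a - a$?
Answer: $0$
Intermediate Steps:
$N{\left(a \right)} = 0$
$Z{\left(C \right)} = 0$ ($Z{\left(C \right)} = \left(-2\right) 0 = 0$)
$Z^{4}{\left(\frac{-4 + 2}{-3 + 6} \right)} = 0^{4} = 0$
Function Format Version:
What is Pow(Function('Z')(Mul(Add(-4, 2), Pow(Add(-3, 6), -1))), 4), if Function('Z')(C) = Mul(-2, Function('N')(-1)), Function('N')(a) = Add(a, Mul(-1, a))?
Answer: 0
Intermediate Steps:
Function('N')(a) = 0
Function('Z')(C) = 0 (Function('Z')(C) = Mul(-2, 0) = 0)
Pow(Function('Z')(Mul(Add(-4, 2), Pow(Add(-3, 6), -1))), 4) = Pow(0, 4) = 0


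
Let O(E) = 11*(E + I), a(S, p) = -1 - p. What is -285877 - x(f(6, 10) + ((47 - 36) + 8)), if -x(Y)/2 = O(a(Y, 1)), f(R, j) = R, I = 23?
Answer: -285415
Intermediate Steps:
O(E) = 253 + 11*E (O(E) = 11*(E + 23) = 11*(23 + E) = 253 + 11*E)
x(Y) = -462 (x(Y) = -2*(253 + 11*(-1 - 1*1)) = -2*(253 + 11*(-1 - 1)) = -2*(253 + 11*(-2)) = -2*(253 - 22) = -2*231 = -462)
-285877 - x(f(6, 10) + ((47 - 36) + 8)) = -285877 - 1*(-462) = -285877 + 462 = -285415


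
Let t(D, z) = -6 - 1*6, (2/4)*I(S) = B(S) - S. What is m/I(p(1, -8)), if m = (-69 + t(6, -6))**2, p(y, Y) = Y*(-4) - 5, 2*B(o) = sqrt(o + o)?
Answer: -6561/53 - 729*sqrt(6)/106 ≈ -140.64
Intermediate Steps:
B(o) = sqrt(2)*sqrt(o)/2 (B(o) = sqrt(o + o)/2 = sqrt(2*o)/2 = (sqrt(2)*sqrt(o))/2 = sqrt(2)*sqrt(o)/2)
p(y, Y) = -5 - 4*Y (p(y, Y) = -4*Y - 5 = -5 - 4*Y)
I(S) = -2*S + sqrt(2)*sqrt(S) (I(S) = 2*(sqrt(2)*sqrt(S)/2 - S) = 2*(-S + sqrt(2)*sqrt(S)/2) = -2*S + sqrt(2)*sqrt(S))
t(D, z) = -12 (t(D, z) = -6 - 6 = -12)
m = 6561 (m = (-69 - 12)**2 = (-81)**2 = 6561)
m/I(p(1, -8)) = 6561/(-2*(-5 - 4*(-8)) + sqrt(2)*sqrt(-5 - 4*(-8))) = 6561/(-2*(-5 + 32) + sqrt(2)*sqrt(-5 + 32)) = 6561/(-2*27 + sqrt(2)*sqrt(27)) = 6561/(-54 + sqrt(2)*(3*sqrt(3))) = 6561/(-54 + 3*sqrt(6))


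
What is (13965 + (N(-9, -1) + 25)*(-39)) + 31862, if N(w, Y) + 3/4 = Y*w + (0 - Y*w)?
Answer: 179525/4 ≈ 44881.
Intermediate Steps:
N(w, Y) = -¾ (N(w, Y) = -¾ + (Y*w + (0 - Y*w)) = -¾ + (Y*w - Y*w) = -¾ + 0 = -¾)
(13965 + (N(-9, -1) + 25)*(-39)) + 31862 = (13965 + (-¾ + 25)*(-39)) + 31862 = (13965 + (97/4)*(-39)) + 31862 = (13965 - 3783/4) + 31862 = 52077/4 + 31862 = 179525/4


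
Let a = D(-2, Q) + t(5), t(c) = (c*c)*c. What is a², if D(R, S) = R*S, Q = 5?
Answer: 13225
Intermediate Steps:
t(c) = c³ (t(c) = c²*c = c³)
a = 115 (a = -2*5 + 5³ = -10 + 125 = 115)
a² = 115² = 13225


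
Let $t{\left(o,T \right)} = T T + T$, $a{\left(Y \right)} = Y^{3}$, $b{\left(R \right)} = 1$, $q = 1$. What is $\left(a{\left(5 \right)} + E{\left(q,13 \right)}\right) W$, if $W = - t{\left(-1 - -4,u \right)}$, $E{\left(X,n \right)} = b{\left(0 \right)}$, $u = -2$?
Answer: $-252$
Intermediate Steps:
$E{\left(X,n \right)} = 1$
$t{\left(o,T \right)} = T + T^{2}$ ($t{\left(o,T \right)} = T^{2} + T = T + T^{2}$)
$W = -2$ ($W = - \left(-2\right) \left(1 - 2\right) = - \left(-2\right) \left(-1\right) = \left(-1\right) 2 = -2$)
$\left(a{\left(5 \right)} + E{\left(q,13 \right)}\right) W = \left(5^{3} + 1\right) \left(-2\right) = \left(125 + 1\right) \left(-2\right) = 126 \left(-2\right) = -252$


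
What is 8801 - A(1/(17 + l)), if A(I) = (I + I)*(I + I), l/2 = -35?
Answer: 24722005/2809 ≈ 8801.0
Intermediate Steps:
l = -70 (l = 2*(-35) = -70)
A(I) = 4*I**2 (A(I) = (2*I)*(2*I) = 4*I**2)
8801 - A(1/(17 + l)) = 8801 - 4*(1/(17 - 70))**2 = 8801 - 4*(1/(-53))**2 = 8801 - 4*(-1/53)**2 = 8801 - 4/2809 = 24722005/2809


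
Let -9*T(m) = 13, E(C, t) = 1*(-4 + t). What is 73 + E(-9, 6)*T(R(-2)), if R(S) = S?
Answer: 631/9 ≈ 70.111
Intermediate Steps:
E(C, t) = -4 + t
T(m) = -13/9 (T(m) = -1/9*13 = -13/9)
73 + E(-9, 6)*T(R(-2)) = 73 + (-4 + 6)*(-13/9) = 73 + 2*(-13/9) = 73 - 26/9 = 631/9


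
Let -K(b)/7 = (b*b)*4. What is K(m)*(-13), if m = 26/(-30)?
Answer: 61516/225 ≈ 273.40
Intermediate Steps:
m = -13/15 (m = 26*(-1/30) = -13/15 ≈ -0.86667)
K(b) = -28*b² (K(b) = -7*b*b*4 = -7*b²*4 = -28*b²)
K(m)*(-13) = -28*(-13/15)²*(-13) = -28*169/225*(-13) = -4732/225*(-13) = 61516/225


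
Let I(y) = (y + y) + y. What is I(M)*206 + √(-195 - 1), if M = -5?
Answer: -3090 + 14*I ≈ -3090.0 + 14.0*I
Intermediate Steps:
I(y) = 3*y (I(y) = 2*y + y = 3*y)
I(M)*206 + √(-195 - 1) = (3*(-5))*206 + √(-195 - 1) = -15*206 + √(-196) = -3090 + 14*I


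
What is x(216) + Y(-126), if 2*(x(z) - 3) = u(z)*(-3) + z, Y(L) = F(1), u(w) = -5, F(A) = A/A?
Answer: 239/2 ≈ 119.50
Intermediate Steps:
F(A) = 1
Y(L) = 1
x(z) = 21/2 + z/2 (x(z) = 3 + (-5*(-3) + z)/2 = 3 + (15 + z)/2 = 3 + (15/2 + z/2) = 21/2 + z/2)
x(216) + Y(-126) = (21/2 + (½)*216) + 1 = (21/2 + 108) + 1 = 237/2 + 1 = 239/2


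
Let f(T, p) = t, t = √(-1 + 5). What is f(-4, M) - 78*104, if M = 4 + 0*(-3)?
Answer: -8110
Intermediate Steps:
M = 4 (M = 4 + 0 = 4)
t = 2 (t = √4 = 2)
f(T, p) = 2
f(-4, M) - 78*104 = 2 - 78*104 = 2 - 8112 = -8110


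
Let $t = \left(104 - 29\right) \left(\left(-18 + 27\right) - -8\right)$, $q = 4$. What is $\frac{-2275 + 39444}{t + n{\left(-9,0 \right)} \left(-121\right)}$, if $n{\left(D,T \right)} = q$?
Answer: $\frac{37169}{791} \approx 46.99$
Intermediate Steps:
$n{\left(D,T \right)} = 4$
$t = 1275$ ($t = 75 \left(9 + 8\right) = 75 \cdot 17 = 1275$)
$\frac{-2275 + 39444}{t + n{\left(-9,0 \right)} \left(-121\right)} = \frac{-2275 + 39444}{1275 + 4 \left(-121\right)} = \frac{37169}{1275 - 484} = \frac{37169}{791}$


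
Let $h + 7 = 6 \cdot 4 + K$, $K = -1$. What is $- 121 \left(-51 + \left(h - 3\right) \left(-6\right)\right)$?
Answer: $15609$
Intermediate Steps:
$h = 16$ ($h = -7 + \left(6 \cdot 4 - 1\right) = -7 + \left(24 - 1\right) = -7 + 23 = 16$)
$- 121 \left(-51 + \left(h - 3\right) \left(-6\right)\right) = - 121 \left(-51 + \left(16 - 3\right) \left(-6\right)\right) = - 121 \left(-51 + 13 \left(-6\right)\right) = - 121 \left(-51 - 78\right) = - 121 \left(-129\right) = \left(-1\right) \left(-15609\right) = 15609$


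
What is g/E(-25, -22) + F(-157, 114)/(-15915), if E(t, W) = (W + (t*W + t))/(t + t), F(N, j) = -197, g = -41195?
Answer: 32781020341/8005245 ≈ 4094.9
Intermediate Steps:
E(t, W) = (W + t + W*t)/(2*t) (E(t, W) = (W + (W*t + t))/((2*t)) = (W + (t + W*t))*(1/(2*t)) = (W + t + W*t)*(1/(2*t)) = (W + t + W*t)/(2*t))
g/E(-25, -22) + F(-157, 114)/(-15915) = -41195*(-50/(-22 - 25*(1 - 22))) - 197/(-15915) = -41195*(-50/(-22 - 25*(-21))) - 197*(-1/15915) = -41195*(-50/(-22 + 525)) + 197/15915 = -41195/((½)*(-1/25)*503) + 197/15915 = -41195/(-503/50) + 197/15915 = -41195*(-50/503) + 197/15915 = 2059750/503 + 197/15915 = 32781020341/8005245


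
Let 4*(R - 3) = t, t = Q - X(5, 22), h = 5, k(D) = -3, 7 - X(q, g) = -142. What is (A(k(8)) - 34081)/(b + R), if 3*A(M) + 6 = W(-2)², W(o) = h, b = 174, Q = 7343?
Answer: -204448/11853 ≈ -17.249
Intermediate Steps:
X(q, g) = 149 (X(q, g) = 7 - 1*(-142) = 7 + 142 = 149)
W(o) = 5
A(M) = 19/3 (A(M) = -2 + (⅓)*5² = -2 + (⅓)*25 = -2 + 25/3 = 19/3)
t = 7194 (t = 7343 - 1*149 = 7343 - 149 = 7194)
R = 3603/2 (R = 3 + (¼)*7194 = 3 + 3597/2 = 3603/2 ≈ 1801.5)
(A(k(8)) - 34081)/(b + R) = (19/3 - 34081)/(174 + 3603/2) = -102224/(3*3951/2) = -102224/3*2/3951 = -204448/11853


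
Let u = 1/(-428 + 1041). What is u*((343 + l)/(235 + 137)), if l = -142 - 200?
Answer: 1/228036 ≈ 4.3853e-6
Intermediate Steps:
l = -342
u = 1/613 ≈ 0.0016313
u*((343 + l)/(235 + 137)) = ((343 - 342)/(235 + 137))/613 = (1/372)/613 = (1*(1/372))/613 = (1/613)*(1/372) = 1/228036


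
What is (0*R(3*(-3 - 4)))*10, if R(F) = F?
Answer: 0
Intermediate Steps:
(0*R(3*(-3 - 4)))*10 = (0*(3*(-3 - 4)))*10 = (0*(3*(-7)))*10 = (0*(-21))*10 = 0*10 = 0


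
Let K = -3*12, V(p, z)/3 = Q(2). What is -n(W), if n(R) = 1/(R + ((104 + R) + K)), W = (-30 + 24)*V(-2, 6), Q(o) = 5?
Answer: 1/112 ≈ 0.0089286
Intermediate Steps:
V(p, z) = 15 (V(p, z) = 3*5 = 15)
K = -36
W = -90 (W = (-30 + 24)*15 = -6*15 = -90)
n(R) = 1/(68 + 2*R) (n(R) = 1/(R + ((104 + R) - 36)) = 1/(R + (68 + R)) = 1/(68 + 2*R))
-n(W) = -1/(2*(34 - 90)) = -1/(2*(-56)) = -(-1)/(2*56) = -1*(-1/112) = 1/112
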